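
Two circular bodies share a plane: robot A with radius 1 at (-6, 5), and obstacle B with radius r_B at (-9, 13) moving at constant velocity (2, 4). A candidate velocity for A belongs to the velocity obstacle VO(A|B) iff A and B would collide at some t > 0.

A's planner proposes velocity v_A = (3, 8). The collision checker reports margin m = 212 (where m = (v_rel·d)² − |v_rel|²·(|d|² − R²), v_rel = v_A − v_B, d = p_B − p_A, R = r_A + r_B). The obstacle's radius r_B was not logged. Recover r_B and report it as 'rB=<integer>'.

m = 212
d = (-3, 8);  v_rel = (1, 4),  |v_rel|² = 17
v_rel×d = (1)·(8) − (4)·(-3) = 20
since m = R²·17 − 20²:  R² = (400 + 212) / 17 = 36
R = √36 = 6  ⇒  r_B = 6 − 1 = 5

rB=5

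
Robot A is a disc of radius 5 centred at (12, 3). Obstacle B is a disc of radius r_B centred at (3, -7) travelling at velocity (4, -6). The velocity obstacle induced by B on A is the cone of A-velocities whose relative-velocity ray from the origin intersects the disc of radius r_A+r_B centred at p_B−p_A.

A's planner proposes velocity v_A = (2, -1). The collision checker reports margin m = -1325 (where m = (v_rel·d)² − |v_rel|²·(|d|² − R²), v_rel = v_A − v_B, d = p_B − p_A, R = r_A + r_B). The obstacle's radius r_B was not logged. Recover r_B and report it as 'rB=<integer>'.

m = -1325
d = (-9, -10);  v_rel = (-2, 5),  |v_rel|² = 29
v_rel×d = (-2)·(-10) − (5)·(-9) = 65
since m = R²·29 − 65²:  R² = (4225 + -1325) / 29 = 100
R = √100 = 10  ⇒  r_B = 10 − 5 = 5

rB=5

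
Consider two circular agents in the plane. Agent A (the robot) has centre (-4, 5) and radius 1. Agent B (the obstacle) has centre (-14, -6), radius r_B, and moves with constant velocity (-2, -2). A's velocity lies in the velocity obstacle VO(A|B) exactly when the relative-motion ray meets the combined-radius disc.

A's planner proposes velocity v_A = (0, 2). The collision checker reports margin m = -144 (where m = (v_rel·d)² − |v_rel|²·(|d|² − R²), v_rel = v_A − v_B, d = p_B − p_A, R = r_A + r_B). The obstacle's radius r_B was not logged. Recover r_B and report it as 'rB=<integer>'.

m = -144
d = (-10, -11);  v_rel = (2, 4),  |v_rel|² = 20
v_rel×d = (2)·(-11) − (4)·(-10) = 18
since m = R²·20 − 18²:  R² = (324 + -144) / 20 = 9
R = √9 = 3  ⇒  r_B = 3 − 1 = 2

rB=2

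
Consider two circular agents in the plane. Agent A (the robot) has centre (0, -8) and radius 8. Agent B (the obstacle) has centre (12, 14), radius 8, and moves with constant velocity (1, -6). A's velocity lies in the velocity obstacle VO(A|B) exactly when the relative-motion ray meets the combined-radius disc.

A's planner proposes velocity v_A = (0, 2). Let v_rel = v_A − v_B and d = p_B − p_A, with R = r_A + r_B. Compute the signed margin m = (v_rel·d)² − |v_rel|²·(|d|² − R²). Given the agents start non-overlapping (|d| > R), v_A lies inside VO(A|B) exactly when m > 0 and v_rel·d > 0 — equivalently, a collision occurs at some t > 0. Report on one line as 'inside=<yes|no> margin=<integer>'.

d = (12, 22),  |d|² = 628;  R = 8+8 = 16,  c = 628−16² = 372
v_rel = (-1, 8),  |v_rel|² = 65;  v_rel·d = (-1)·(12) + (8)·(22) = 164
65·t² − 328·t + 372 = 0  ⇒  m = 164² − 65·372 = 2716
m = 2716 > 0,  v_rel·d = 164 > 0  ⇒  inside

inside=yes margin=2716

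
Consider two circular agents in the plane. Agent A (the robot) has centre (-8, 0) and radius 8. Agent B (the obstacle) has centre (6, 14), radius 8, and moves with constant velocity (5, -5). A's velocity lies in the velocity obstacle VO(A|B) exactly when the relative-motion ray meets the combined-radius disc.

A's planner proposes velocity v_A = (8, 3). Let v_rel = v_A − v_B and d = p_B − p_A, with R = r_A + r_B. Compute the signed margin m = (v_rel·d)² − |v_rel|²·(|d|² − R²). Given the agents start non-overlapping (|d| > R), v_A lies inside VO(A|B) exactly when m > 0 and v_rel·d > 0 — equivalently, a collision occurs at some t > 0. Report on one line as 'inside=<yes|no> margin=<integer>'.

d = (14, 14),  |d|² = 392;  R = 8+8 = 16,  c = 392−16² = 136
v_rel = (3, 8),  |v_rel|² = 73;  v_rel·d = (3)·(14) + (8)·(14) = 154
73·t² − 308·t + 136 = 0  ⇒  m = 154² − 73·136 = 13788
m = 13788 > 0,  v_rel·d = 154 > 0  ⇒  inside

inside=yes margin=13788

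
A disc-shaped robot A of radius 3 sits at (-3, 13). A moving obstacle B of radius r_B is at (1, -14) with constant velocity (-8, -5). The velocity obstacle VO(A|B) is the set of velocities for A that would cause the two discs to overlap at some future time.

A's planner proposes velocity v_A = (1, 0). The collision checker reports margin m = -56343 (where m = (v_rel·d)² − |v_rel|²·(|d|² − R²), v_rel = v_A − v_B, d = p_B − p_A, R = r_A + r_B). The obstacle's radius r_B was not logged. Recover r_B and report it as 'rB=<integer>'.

m = -56343
d = (4, -27);  v_rel = (9, 5),  |v_rel|² = 106
v_rel×d = (9)·(-27) − (5)·(4) = -263
since m = R²·106 − (-263)²:  R² = (69169 + -56343) / 106 = 121
R = √121 = 11  ⇒  r_B = 11 − 3 = 8

rB=8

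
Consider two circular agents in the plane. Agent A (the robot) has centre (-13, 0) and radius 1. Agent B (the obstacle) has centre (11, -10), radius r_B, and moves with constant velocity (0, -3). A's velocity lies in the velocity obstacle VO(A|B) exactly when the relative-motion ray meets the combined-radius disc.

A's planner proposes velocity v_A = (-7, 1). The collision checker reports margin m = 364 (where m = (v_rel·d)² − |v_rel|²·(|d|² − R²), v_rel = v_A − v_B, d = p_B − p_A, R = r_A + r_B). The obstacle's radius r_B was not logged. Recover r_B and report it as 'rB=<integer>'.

m = 364
d = (24, -10);  v_rel = (-7, 4),  |v_rel|² = 65
v_rel×d = (-7)·(-10) − (4)·(24) = -26
since m = R²·65 − (-26)²:  R² = (676 + 364) / 65 = 16
R = √16 = 4  ⇒  r_B = 4 − 1 = 3

rB=3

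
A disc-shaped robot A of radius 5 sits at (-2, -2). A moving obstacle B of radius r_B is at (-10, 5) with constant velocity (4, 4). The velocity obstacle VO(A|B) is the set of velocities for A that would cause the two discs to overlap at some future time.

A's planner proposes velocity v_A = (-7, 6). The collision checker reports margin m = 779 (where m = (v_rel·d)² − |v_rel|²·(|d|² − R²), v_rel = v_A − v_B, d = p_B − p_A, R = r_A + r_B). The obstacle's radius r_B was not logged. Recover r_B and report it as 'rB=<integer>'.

m = 779
d = (-8, 7);  v_rel = (-11, 2),  |v_rel|² = 125
v_rel×d = (-11)·(7) − (2)·(-8) = -61
since m = R²·125 − (-61)²:  R² = (3721 + 779) / 125 = 36
R = √36 = 6  ⇒  r_B = 6 − 5 = 1

rB=1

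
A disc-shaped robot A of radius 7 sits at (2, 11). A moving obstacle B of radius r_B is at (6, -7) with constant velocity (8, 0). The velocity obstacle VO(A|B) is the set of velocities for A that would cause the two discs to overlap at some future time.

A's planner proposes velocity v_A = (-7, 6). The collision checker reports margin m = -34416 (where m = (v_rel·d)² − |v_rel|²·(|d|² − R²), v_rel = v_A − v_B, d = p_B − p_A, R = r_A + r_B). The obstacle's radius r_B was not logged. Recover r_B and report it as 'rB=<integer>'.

m = -34416
d = (4, -18);  v_rel = (-15, 6),  |v_rel|² = 261
v_rel×d = (-15)·(-18) − (6)·(4) = 246
since m = R²·261 − 246²:  R² = (60516 + -34416) / 261 = 100
R = √100 = 10  ⇒  r_B = 10 − 7 = 3

rB=3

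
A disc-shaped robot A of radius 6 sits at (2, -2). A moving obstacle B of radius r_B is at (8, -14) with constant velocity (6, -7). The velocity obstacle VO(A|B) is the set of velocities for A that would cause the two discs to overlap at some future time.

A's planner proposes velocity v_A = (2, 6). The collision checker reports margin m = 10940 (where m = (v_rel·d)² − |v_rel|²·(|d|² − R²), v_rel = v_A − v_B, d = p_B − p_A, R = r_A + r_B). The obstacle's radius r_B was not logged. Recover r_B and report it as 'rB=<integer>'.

m = 10940
d = (6, -12);  v_rel = (-4, 13),  |v_rel|² = 185
v_rel×d = (-4)·(-12) − (13)·(6) = -30
since m = R²·185 − (-30)²:  R² = (900 + 10940) / 185 = 64
R = √64 = 8  ⇒  r_B = 8 − 6 = 2

rB=2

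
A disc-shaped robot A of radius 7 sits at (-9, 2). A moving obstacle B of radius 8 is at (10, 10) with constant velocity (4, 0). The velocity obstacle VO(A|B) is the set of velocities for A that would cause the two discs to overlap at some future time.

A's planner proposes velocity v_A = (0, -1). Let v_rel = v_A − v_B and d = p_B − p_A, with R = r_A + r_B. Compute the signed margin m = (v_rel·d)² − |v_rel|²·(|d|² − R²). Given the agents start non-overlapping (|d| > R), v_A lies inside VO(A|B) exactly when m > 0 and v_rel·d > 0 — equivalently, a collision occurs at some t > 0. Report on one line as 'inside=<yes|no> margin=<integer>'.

d = (19, 8),  |d|² = 425;  R = 7+8 = 15,  c = 425−15² = 200
v_rel = (-4, -1),  |v_rel|² = 17;  v_rel·d = (-4)·(19) + (-1)·(8) = -84
17·t² + 168·t + 200 = 0  ⇒  m = (-84)² − 17·200 = 3656
m = 3656 > 0,  v_rel·d = -84 < 0  ⇒  outside

inside=no margin=3656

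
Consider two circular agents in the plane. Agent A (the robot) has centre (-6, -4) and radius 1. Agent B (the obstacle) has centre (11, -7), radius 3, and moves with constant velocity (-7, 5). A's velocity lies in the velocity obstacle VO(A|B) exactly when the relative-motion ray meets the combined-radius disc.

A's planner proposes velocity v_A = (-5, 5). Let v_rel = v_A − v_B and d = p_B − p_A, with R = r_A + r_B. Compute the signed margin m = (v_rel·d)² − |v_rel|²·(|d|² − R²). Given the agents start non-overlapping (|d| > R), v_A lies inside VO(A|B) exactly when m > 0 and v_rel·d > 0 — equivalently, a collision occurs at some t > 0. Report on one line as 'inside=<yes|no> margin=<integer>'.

d = (17, -3),  |d|² = 298;  R = 1+3 = 4,  c = 298−4² = 282
v_rel = (2, 0),  |v_rel|² = 4;  v_rel·d = (2)·(17) + (0)·(-3) = 34
4·t² − 68·t + 282 = 0  ⇒  m = 34² − 4·282 = 28
m = 28 > 0,  v_rel·d = 34 > 0  ⇒  inside

inside=yes margin=28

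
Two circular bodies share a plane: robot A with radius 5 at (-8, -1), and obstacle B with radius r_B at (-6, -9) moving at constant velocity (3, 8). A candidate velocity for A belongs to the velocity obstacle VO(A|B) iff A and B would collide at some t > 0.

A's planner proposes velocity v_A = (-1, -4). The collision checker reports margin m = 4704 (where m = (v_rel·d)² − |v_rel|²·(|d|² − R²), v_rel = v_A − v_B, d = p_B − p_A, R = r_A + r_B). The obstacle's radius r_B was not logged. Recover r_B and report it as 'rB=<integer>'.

m = 4704
d = (2, -8);  v_rel = (-4, -12),  |v_rel|² = 160
v_rel×d = (-4)·(-8) − (-12)·(2) = 56
since m = R²·160 − 56²:  R² = (3136 + 4704) / 160 = 49
R = √49 = 7  ⇒  r_B = 7 − 5 = 2

rB=2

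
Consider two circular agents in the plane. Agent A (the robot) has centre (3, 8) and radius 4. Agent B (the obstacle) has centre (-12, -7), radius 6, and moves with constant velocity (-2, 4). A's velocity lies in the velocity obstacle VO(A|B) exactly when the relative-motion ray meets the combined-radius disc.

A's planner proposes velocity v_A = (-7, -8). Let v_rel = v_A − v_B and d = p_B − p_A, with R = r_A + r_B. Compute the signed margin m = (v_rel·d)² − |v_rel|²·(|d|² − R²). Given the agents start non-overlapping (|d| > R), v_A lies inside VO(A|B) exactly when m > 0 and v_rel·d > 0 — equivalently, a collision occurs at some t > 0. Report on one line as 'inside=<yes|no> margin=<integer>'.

d = (-15, -15),  |d|² = 450;  R = 4+6 = 10,  c = 450−10² = 350
v_rel = (-5, -12),  |v_rel|² = 169;  v_rel·d = (-5)·(-15) + (-12)·(-15) = 255
169·t² − 510·t + 350 = 0  ⇒  m = 255² − 169·350 = 5875
m = 5875 > 0,  v_rel·d = 255 > 0  ⇒  inside

inside=yes margin=5875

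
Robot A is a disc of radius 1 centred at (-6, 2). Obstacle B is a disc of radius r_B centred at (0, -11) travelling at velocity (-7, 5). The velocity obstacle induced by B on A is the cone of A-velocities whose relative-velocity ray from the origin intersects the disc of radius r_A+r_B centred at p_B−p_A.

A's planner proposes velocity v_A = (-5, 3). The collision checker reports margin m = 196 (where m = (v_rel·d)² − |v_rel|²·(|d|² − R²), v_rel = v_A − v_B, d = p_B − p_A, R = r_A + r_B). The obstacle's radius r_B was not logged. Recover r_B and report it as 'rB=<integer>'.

m = 196
d = (6, -13);  v_rel = (2, -2),  |v_rel|² = 8
v_rel×d = (2)·(-13) − (-2)·(6) = -14
since m = R²·8 − (-14)²:  R² = (196 + 196) / 8 = 49
R = √49 = 7  ⇒  r_B = 7 − 1 = 6

rB=6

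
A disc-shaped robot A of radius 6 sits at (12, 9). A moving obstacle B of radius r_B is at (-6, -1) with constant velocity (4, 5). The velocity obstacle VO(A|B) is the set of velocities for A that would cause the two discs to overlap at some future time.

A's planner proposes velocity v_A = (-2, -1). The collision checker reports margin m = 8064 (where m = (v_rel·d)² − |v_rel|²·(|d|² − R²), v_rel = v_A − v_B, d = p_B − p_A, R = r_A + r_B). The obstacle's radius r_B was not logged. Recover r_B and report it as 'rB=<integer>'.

m = 8064
d = (-18, -10);  v_rel = (-6, -6),  |v_rel|² = 72
v_rel×d = (-6)·(-10) − (-6)·(-18) = -48
since m = R²·72 − (-48)²:  R² = (2304 + 8064) / 72 = 144
R = √144 = 12  ⇒  r_B = 12 − 6 = 6

rB=6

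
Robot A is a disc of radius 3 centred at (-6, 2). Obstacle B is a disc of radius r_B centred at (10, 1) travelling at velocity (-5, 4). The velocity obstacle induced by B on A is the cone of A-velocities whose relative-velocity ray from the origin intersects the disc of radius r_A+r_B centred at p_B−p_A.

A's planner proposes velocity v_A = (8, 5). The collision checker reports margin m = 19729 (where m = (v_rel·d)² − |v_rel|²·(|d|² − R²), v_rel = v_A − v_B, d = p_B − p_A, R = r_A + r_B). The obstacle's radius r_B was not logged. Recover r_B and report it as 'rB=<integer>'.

m = 19729
d = (16, -1);  v_rel = (13, 1),  |v_rel|² = 170
v_rel×d = (13)·(-1) − (1)·(16) = -29
since m = R²·170 − (-29)²:  R² = (841 + 19729) / 170 = 121
R = √121 = 11  ⇒  r_B = 11 − 3 = 8

rB=8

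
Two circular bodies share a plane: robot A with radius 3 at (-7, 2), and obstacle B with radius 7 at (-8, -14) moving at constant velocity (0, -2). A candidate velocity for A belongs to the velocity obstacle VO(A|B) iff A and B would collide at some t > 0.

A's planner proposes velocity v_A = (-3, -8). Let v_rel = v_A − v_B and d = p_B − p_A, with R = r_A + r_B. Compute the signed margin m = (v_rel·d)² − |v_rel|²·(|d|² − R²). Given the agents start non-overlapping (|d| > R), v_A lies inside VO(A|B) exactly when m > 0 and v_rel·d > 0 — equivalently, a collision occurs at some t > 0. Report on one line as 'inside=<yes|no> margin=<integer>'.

d = (-1, -16),  |d|² = 257;  R = 3+7 = 10,  c = 257−10² = 157
v_rel = (-3, -6),  |v_rel|² = 45;  v_rel·d = (-3)·(-1) + (-6)·(-16) = 99
45·t² − 198·t + 157 = 0  ⇒  m = 99² − 45·157 = 2736
m = 2736 > 0,  v_rel·d = 99 > 0  ⇒  inside

inside=yes margin=2736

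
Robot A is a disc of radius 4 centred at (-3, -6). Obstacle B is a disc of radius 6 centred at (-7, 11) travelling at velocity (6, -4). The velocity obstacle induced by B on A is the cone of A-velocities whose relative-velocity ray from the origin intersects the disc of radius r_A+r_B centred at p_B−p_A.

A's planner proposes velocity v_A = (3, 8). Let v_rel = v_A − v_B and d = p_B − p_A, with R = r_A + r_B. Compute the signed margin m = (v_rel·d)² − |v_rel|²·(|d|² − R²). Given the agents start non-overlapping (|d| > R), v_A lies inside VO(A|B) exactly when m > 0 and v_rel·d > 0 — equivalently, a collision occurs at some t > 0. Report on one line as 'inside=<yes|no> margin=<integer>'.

d = (-4, 17),  |d|² = 305;  R = 4+6 = 10,  c = 305−10² = 205
v_rel = (-3, 12),  |v_rel|² = 153;  v_rel·d = (-3)·(-4) + (12)·(17) = 216
153·t² − 432·t + 205 = 0  ⇒  m = 216² − 153·205 = 15291
m = 15291 > 0,  v_rel·d = 216 > 0  ⇒  inside

inside=yes margin=15291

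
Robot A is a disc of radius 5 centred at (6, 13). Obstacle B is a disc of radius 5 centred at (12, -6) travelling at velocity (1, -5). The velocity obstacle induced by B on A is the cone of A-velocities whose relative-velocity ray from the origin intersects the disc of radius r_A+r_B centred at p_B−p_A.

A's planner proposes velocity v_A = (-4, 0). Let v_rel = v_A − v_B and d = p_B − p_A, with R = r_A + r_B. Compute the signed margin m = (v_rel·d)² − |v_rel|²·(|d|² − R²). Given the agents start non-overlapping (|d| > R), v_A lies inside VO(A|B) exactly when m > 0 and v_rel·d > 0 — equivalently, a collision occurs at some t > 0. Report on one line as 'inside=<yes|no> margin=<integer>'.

d = (6, -19),  |d|² = 397;  R = 5+5 = 10,  c = 397−10² = 297
v_rel = (-5, 5),  |v_rel|² = 50;  v_rel·d = (-5)·(6) + (5)·(-19) = -125
50·t² + 250·t + 297 = 0  ⇒  m = (-125)² − 50·297 = 775
m = 775 > 0,  v_rel·d = -125 < 0  ⇒  outside

inside=no margin=775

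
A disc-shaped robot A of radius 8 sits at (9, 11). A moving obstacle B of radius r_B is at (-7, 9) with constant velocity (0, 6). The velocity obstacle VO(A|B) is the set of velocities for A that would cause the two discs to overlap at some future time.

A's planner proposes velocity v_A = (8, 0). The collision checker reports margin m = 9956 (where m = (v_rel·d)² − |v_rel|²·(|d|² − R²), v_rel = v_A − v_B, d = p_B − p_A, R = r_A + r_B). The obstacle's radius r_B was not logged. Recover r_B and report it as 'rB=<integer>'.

m = 9956
d = (-16, -2);  v_rel = (8, -6),  |v_rel|² = 100
v_rel×d = (8)·(-2) − (-6)·(-16) = -112
since m = R²·100 − (-112)²:  R² = (12544 + 9956) / 100 = 225
R = √225 = 15  ⇒  r_B = 15 − 8 = 7

rB=7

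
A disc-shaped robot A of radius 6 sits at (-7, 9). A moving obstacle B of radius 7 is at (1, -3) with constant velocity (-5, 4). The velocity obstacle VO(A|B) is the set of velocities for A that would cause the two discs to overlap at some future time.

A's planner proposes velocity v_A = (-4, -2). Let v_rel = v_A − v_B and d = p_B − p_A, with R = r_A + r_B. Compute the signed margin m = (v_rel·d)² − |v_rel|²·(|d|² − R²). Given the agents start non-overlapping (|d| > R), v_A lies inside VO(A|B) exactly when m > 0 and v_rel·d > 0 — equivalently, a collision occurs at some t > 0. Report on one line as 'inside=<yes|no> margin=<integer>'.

d = (8, -12),  |d|² = 208;  R = 6+7 = 13,  c = 208−13² = 39
v_rel = (1, -6),  |v_rel|² = 37;  v_rel·d = (1)·(8) + (-6)·(-12) = 80
37·t² − 160·t + 39 = 0  ⇒  m = 80² − 37·39 = 4957
m = 4957 > 0,  v_rel·d = 80 > 0  ⇒  inside

inside=yes margin=4957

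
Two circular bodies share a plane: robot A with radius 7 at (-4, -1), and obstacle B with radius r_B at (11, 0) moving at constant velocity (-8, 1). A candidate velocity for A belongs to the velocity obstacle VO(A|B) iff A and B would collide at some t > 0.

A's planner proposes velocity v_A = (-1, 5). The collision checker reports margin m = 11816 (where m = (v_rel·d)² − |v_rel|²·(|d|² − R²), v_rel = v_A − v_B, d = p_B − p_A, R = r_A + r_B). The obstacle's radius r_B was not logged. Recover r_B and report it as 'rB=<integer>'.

m = 11816
d = (15, 1);  v_rel = (7, 4),  |v_rel|² = 65
v_rel×d = (7)·(1) − (4)·(15) = -53
since m = R²·65 − (-53)²:  R² = (2809 + 11816) / 65 = 225
R = √225 = 15  ⇒  r_B = 15 − 7 = 8

rB=8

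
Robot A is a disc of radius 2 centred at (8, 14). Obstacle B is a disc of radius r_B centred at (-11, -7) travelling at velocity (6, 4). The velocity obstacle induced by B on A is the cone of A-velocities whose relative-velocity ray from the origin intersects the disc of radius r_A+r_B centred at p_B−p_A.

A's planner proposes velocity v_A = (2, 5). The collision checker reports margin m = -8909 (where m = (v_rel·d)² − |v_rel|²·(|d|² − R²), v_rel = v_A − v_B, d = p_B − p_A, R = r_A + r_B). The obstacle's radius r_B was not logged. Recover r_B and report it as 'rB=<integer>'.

m = -8909
d = (-19, -21);  v_rel = (-4, 1),  |v_rel|² = 17
v_rel×d = (-4)·(-21) − (1)·(-19) = 103
since m = R²·17 − 103²:  R² = (10609 + -8909) / 17 = 100
R = √100 = 10  ⇒  r_B = 10 − 2 = 8

rB=8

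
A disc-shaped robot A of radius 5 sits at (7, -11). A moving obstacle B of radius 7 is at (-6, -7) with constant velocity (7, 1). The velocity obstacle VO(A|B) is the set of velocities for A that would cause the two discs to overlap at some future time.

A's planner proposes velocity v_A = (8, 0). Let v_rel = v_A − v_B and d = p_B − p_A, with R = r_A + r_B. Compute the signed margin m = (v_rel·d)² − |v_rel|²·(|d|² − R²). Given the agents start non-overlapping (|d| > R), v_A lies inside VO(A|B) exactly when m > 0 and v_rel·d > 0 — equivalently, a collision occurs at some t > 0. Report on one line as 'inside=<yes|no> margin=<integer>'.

d = (-13, 4),  |d|² = 185;  R = 5+7 = 12,  c = 185−12² = 41
v_rel = (1, -1),  |v_rel|² = 2;  v_rel·d = (1)·(-13) + (-1)·(4) = -17
2·t² + 34·t + 41 = 0  ⇒  m = (-17)² − 2·41 = 207
m = 207 > 0,  v_rel·d = -17 < 0  ⇒  outside

inside=no margin=207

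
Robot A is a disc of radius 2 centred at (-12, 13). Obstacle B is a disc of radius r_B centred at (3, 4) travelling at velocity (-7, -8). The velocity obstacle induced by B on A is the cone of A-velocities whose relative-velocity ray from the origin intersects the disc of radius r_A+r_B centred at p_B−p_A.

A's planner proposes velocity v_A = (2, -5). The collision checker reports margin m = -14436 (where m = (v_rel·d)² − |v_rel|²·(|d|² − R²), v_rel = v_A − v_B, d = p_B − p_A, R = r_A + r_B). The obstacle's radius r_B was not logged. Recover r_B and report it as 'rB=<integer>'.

m = -14436
d = (15, -9);  v_rel = (9, 3),  |v_rel|² = 90
v_rel×d = (9)·(-9) − (3)·(15) = -126
since m = R²·90 − (-126)²:  R² = (15876 + -14436) / 90 = 16
R = √16 = 4  ⇒  r_B = 4 − 2 = 2

rB=2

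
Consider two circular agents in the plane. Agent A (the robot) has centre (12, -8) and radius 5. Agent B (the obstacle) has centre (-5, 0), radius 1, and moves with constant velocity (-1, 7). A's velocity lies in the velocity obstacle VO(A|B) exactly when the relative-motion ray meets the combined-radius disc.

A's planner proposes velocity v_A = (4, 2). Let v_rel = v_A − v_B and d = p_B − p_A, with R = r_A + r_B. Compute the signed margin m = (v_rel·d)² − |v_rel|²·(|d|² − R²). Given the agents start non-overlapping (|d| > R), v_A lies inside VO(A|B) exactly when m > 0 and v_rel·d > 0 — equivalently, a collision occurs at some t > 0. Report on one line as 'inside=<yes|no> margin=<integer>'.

d = (-17, 8),  |d|² = 353;  R = 5+1 = 6,  c = 353−6² = 317
v_rel = (5, -5),  |v_rel|² = 50;  v_rel·d = (5)·(-17) + (-5)·(8) = -125
50·t² + 250·t + 317 = 0  ⇒  m = (-125)² − 50·317 = -225
m = -225 < 0,  v_rel·d = -125 < 0  ⇒  outside

inside=no margin=-225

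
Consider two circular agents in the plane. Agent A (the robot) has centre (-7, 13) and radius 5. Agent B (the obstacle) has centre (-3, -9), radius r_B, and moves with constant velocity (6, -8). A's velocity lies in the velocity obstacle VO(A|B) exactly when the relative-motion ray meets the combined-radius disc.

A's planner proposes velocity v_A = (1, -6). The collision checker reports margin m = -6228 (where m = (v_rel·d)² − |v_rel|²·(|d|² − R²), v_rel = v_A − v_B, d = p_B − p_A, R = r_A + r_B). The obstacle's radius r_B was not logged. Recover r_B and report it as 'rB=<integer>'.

m = -6228
d = (4, -22);  v_rel = (-5, 2),  |v_rel|² = 29
v_rel×d = (-5)·(-22) − (2)·(4) = 102
since m = R²·29 − 102²:  R² = (10404 + -6228) / 29 = 144
R = √144 = 12  ⇒  r_B = 12 − 5 = 7

rB=7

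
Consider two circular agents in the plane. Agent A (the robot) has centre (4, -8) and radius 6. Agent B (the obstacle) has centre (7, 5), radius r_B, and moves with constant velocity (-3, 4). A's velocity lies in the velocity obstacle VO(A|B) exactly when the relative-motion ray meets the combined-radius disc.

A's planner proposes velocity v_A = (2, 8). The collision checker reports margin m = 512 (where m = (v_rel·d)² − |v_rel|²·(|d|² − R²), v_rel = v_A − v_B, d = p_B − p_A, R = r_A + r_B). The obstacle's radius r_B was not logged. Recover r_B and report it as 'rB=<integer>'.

m = 512
d = (3, 13);  v_rel = (5, 4),  |v_rel|² = 41
v_rel×d = (5)·(13) − (4)·(3) = 53
since m = R²·41 − 53²:  R² = (2809 + 512) / 41 = 81
R = √81 = 9  ⇒  r_B = 9 − 6 = 3

rB=3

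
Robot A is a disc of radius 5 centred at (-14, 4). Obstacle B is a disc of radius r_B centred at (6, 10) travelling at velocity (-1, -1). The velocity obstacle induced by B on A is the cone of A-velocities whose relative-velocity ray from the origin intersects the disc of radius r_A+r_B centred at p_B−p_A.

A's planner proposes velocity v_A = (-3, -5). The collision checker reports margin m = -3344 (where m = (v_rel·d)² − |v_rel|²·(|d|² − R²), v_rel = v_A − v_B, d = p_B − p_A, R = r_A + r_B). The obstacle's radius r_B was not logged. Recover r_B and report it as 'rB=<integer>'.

m = -3344
d = (20, 6);  v_rel = (-2, -4),  |v_rel|² = 20
v_rel×d = (-2)·(6) − (-4)·(20) = 68
since m = R²·20 − 68²:  R² = (4624 + -3344) / 20 = 64
R = √64 = 8  ⇒  r_B = 8 − 5 = 3

rB=3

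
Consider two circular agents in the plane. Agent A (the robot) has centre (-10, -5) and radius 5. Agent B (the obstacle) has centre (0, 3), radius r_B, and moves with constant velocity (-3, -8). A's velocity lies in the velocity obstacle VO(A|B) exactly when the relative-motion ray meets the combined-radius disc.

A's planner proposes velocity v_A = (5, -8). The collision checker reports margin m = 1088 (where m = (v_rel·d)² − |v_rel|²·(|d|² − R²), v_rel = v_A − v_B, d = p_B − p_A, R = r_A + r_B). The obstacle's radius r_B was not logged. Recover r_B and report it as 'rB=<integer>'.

m = 1088
d = (10, 8);  v_rel = (8, 0),  |v_rel|² = 64
v_rel×d = (8)·(8) − (0)·(10) = 64
since m = R²·64 − 64²:  R² = (4096 + 1088) / 64 = 81
R = √81 = 9  ⇒  r_B = 9 − 5 = 4

rB=4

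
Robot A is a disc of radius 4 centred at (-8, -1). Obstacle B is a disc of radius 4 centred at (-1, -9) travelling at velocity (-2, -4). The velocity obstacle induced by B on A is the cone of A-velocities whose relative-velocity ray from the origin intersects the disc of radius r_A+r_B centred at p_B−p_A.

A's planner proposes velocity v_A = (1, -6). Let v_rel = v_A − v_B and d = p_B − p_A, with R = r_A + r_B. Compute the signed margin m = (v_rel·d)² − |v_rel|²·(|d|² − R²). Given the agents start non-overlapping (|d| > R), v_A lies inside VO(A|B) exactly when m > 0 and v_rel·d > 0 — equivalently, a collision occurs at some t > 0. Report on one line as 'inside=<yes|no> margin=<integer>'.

d = (7, -8),  |d|² = 113;  R = 4+4 = 8,  c = 113−8² = 49
v_rel = (3, -2),  |v_rel|² = 13;  v_rel·d = (3)·(7) + (-2)·(-8) = 37
13·t² − 74·t + 49 = 0  ⇒  m = 37² − 13·49 = 732
m = 732 > 0,  v_rel·d = 37 > 0  ⇒  inside

inside=yes margin=732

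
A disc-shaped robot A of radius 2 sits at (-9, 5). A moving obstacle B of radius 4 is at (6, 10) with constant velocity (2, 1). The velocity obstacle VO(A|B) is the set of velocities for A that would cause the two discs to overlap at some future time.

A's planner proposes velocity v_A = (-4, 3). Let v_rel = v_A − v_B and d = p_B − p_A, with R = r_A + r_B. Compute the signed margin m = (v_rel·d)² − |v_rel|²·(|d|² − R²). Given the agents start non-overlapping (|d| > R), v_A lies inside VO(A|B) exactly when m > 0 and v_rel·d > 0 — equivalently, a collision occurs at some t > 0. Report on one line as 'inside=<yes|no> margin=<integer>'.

d = (15, 5),  |d|² = 250;  R = 2+4 = 6,  c = 250−6² = 214
v_rel = (-6, 2),  |v_rel|² = 40;  v_rel·d = (-6)·(15) + (2)·(5) = -80
40·t² + 160·t + 214 = 0  ⇒  m = (-80)² − 40·214 = -2160
m = -2160 < 0,  v_rel·d = -80 < 0  ⇒  outside

inside=no margin=-2160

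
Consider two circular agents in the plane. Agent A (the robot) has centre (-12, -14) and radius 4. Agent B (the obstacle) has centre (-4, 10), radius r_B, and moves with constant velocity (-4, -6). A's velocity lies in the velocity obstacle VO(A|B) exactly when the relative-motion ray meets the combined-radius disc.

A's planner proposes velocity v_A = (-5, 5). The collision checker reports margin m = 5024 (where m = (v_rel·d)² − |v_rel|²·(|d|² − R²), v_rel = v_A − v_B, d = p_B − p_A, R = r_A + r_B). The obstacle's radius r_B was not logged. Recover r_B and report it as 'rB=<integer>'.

m = 5024
d = (8, 24);  v_rel = (-1, 11),  |v_rel|² = 122
v_rel×d = (-1)·(24) − (11)·(8) = -112
since m = R²·122 − (-112)²:  R² = (12544 + 5024) / 122 = 144
R = √144 = 12  ⇒  r_B = 12 − 4 = 8

rB=8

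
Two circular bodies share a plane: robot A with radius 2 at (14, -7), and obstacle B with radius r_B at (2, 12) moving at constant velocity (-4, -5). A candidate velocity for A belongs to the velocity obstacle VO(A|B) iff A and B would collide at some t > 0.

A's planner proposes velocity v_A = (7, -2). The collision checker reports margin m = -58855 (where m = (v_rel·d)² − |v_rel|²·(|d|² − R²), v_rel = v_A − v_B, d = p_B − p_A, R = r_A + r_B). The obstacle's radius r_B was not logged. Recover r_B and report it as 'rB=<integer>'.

m = -58855
d = (-12, 19);  v_rel = (11, 3),  |v_rel|² = 130
v_rel×d = (11)·(19) − (3)·(-12) = 245
since m = R²·130 − 245²:  R² = (60025 + -58855) / 130 = 9
R = √9 = 3  ⇒  r_B = 3 − 2 = 1

rB=1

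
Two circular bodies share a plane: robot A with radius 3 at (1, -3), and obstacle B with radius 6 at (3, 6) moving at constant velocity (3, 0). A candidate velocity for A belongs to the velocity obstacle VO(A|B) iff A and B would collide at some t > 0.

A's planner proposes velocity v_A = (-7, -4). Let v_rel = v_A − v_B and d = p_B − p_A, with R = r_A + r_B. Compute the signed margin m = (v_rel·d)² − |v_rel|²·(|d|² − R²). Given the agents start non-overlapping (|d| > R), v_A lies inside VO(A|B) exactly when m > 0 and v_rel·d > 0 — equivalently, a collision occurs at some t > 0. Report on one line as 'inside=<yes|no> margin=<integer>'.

d = (2, 9),  |d|² = 85;  R = 3+6 = 9,  c = 85−9² = 4
v_rel = (-10, -4),  |v_rel|² = 116;  v_rel·d = (-10)·(2) + (-4)·(9) = -56
116·t² + 112·t + 4 = 0  ⇒  m = (-56)² − 116·4 = 2672
m = 2672 > 0,  v_rel·d = -56 < 0  ⇒  outside

inside=no margin=2672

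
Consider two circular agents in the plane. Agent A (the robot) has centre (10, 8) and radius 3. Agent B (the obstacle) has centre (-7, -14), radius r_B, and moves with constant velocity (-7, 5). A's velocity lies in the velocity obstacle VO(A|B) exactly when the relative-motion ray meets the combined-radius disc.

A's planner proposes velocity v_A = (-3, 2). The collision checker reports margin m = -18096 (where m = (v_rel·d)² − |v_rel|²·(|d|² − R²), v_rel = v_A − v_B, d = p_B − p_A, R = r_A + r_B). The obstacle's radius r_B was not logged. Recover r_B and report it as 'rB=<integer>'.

m = -18096
d = (-17, -22);  v_rel = (4, -3),  |v_rel|² = 25
v_rel×d = (4)·(-22) − (-3)·(-17) = -139
since m = R²·25 − (-139)²:  R² = (19321 + -18096) / 25 = 49
R = √49 = 7  ⇒  r_B = 7 − 3 = 4

rB=4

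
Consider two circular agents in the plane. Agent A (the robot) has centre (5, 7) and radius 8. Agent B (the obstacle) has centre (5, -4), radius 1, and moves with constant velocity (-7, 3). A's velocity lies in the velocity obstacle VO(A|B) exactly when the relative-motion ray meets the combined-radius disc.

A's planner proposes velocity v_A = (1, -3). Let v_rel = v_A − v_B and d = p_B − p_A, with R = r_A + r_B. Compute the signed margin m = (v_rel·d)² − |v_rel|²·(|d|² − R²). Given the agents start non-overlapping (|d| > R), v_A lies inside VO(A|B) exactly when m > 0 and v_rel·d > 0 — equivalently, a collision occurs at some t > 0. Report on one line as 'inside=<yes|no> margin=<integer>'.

d = (0, -11),  |d|² = 121;  R = 8+1 = 9,  c = 121−9² = 40
v_rel = (8, -6),  |v_rel|² = 100;  v_rel·d = (8)·(0) + (-6)·(-11) = 66
100·t² − 132·t + 40 = 0  ⇒  m = 66² − 100·40 = 356
m = 356 > 0,  v_rel·d = 66 > 0  ⇒  inside

inside=yes margin=356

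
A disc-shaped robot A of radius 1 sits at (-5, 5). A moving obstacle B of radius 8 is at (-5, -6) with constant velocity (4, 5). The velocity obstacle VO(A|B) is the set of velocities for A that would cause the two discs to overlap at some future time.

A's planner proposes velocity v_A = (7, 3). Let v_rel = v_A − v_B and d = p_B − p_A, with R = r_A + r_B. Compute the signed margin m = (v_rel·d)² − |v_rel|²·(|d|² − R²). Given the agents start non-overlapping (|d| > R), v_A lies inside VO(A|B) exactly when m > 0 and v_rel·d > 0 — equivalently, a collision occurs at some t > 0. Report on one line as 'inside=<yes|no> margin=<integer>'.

d = (0, -11),  |d|² = 121;  R = 1+8 = 9,  c = 121−9² = 40
v_rel = (3, -2),  |v_rel|² = 13;  v_rel·d = (3)·(0) + (-2)·(-11) = 22
13·t² − 44·t + 40 = 0  ⇒  m = 22² − 13·40 = -36
m = -36 < 0,  v_rel·d = 22 > 0  ⇒  outside

inside=no margin=-36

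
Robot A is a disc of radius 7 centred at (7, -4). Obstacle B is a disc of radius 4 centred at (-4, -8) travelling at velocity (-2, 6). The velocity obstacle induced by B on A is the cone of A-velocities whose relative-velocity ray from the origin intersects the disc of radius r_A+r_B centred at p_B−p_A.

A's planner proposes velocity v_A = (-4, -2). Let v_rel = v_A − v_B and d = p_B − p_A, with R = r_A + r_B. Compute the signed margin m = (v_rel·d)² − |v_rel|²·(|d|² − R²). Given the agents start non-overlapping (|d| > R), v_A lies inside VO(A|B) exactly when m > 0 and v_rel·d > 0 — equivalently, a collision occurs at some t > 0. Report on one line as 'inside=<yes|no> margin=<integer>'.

d = (-11, -4),  |d|² = 137;  R = 7+4 = 11,  c = 137−11² = 16
v_rel = (-2, -8),  |v_rel|² = 68;  v_rel·d = (-2)·(-11) + (-8)·(-4) = 54
68·t² − 108·t + 16 = 0  ⇒  m = 54² − 68·16 = 1828
m = 1828 > 0,  v_rel·d = 54 > 0  ⇒  inside

inside=yes margin=1828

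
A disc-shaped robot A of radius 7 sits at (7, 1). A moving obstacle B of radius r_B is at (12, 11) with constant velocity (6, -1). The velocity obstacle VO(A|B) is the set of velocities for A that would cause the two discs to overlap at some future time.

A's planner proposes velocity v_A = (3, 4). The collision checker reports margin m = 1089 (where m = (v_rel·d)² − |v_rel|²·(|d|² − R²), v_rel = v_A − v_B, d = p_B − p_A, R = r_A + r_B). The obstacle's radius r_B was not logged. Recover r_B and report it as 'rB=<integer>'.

m = 1089
d = (5, 10);  v_rel = (-3, 5),  |v_rel|² = 34
v_rel×d = (-3)·(10) − (5)·(5) = -55
since m = R²·34 − (-55)²:  R² = (3025 + 1089) / 34 = 121
R = √121 = 11  ⇒  r_B = 11 − 7 = 4

rB=4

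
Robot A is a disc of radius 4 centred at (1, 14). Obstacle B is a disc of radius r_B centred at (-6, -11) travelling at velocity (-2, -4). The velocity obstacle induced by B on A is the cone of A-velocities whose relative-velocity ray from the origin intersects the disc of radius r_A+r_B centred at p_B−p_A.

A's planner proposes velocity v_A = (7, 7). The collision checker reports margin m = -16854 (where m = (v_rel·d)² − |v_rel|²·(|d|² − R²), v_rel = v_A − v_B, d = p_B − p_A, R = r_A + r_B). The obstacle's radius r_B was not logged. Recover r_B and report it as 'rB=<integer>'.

m = -16854
d = (-7, -25);  v_rel = (9, 11),  |v_rel|² = 202
v_rel×d = (9)·(-25) − (11)·(-7) = -148
since m = R²·202 − (-148)²:  R² = (21904 + -16854) / 202 = 25
R = √25 = 5  ⇒  r_B = 5 − 4 = 1

rB=1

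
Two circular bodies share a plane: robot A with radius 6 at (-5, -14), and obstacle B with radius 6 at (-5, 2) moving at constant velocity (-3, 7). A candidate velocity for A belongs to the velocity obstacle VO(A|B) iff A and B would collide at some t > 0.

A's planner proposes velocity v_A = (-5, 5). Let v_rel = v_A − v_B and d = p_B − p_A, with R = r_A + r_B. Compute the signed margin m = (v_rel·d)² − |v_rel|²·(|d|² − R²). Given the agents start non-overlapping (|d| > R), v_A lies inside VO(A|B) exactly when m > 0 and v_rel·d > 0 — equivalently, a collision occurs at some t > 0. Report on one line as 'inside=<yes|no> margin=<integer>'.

d = (0, 16),  |d|² = 256;  R = 6+6 = 12,  c = 256−12² = 112
v_rel = (-2, -2),  |v_rel|² = 8;  v_rel·d = (-2)·(0) + (-2)·(16) = -32
8·t² + 64·t + 112 = 0  ⇒  m = (-32)² − 8·112 = 128
m = 128 > 0,  v_rel·d = -32 < 0  ⇒  outside

inside=no margin=128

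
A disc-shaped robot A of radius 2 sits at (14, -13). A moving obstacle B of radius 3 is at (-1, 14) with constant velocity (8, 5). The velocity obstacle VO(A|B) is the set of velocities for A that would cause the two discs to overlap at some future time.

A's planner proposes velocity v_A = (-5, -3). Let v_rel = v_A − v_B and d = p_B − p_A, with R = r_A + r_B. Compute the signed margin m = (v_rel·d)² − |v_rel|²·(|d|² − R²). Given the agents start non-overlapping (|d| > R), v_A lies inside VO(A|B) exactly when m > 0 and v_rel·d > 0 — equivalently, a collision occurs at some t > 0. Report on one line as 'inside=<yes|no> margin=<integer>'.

d = (-15, 27),  |d|² = 954;  R = 2+3 = 5,  c = 954−5² = 929
v_rel = (-13, -8),  |v_rel|² = 233;  v_rel·d = (-13)·(-15) + (-8)·(27) = -21
233·t² + 42·t + 929 = 0  ⇒  m = (-21)² − 233·929 = -216016
m = -216016 < 0,  v_rel·d = -21 < 0  ⇒  outside

inside=no margin=-216016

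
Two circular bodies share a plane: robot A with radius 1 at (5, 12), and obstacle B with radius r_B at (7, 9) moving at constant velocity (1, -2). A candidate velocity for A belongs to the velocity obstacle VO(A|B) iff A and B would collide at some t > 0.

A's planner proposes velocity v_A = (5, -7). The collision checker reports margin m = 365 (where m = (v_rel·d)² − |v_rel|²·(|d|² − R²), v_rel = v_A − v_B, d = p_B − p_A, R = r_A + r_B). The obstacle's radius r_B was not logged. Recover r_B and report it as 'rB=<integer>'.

m = 365
d = (2, -3);  v_rel = (4, -5),  |v_rel|² = 41
v_rel×d = (4)·(-3) − (-5)·(2) = -2
since m = R²·41 − (-2)²:  R² = (4 + 365) / 41 = 9
R = √9 = 3  ⇒  r_B = 3 − 1 = 2

rB=2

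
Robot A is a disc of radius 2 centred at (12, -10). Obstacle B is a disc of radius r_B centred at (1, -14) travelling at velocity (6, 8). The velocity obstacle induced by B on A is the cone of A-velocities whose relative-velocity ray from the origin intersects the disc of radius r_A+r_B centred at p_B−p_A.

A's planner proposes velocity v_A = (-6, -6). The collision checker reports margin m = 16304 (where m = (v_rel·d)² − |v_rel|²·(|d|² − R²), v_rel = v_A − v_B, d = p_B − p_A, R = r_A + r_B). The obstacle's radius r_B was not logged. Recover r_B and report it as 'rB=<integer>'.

m = 16304
d = (-11, -4);  v_rel = (-12, -14),  |v_rel|² = 340
v_rel×d = (-12)·(-4) − (-14)·(-11) = -106
since m = R²·340 − (-106)²:  R² = (11236 + 16304) / 340 = 81
R = √81 = 9  ⇒  r_B = 9 − 2 = 7

rB=7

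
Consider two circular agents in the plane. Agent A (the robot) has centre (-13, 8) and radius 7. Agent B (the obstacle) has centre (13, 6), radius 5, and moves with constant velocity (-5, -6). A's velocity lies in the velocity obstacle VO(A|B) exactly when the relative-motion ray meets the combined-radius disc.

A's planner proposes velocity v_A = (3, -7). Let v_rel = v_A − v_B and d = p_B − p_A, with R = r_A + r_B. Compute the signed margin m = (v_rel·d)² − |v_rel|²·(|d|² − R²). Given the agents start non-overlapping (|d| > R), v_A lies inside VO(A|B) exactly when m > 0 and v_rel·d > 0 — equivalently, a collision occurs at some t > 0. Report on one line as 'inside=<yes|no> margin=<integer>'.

d = (26, -2),  |d|² = 680;  R = 7+5 = 12,  c = 680−12² = 536
v_rel = (8, -1),  |v_rel|² = 65;  v_rel·d = (8)·(26) + (-1)·(-2) = 210
65·t² − 420·t + 536 = 0  ⇒  m = 210² − 65·536 = 9260
m = 9260 > 0,  v_rel·d = 210 > 0  ⇒  inside

inside=yes margin=9260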